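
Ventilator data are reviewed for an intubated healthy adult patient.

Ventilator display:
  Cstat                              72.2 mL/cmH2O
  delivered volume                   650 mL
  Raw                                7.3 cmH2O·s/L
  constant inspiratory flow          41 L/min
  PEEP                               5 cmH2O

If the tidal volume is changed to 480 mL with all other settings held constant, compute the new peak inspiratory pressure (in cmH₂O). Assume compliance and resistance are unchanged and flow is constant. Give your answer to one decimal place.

Flow: 41 L/min ÷ 60 = 0.6833 L/s.
PIP = Vt/C + R·V̇ + PEEP (constant-flow equation of motion).
Only the elastic term changes: ΔPIP = ΔVt / C = (480 − 650) / 72.2 = -2.355 cmH2O.
Original PIP = 650/72.2 + 7.3×0.6833 + 5 = 18.991 cmH2O; new PIP = 18.991 + (-2.355) = 16.636 cmH2O.

16.6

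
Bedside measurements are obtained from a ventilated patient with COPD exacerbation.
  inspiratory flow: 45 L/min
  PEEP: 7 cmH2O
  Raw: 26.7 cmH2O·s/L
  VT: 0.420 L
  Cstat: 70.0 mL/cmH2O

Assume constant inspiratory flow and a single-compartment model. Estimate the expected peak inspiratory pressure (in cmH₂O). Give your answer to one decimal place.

33.0

Flow: 45 L/min ÷ 60 = 0.75 L/s.
Equation of motion (constant flow): PIP = Vt/C + R·V̇ + PEEP.
PIP = 420/70.0 + 26.7×0.75 + 7 = 6.0 + 20.025 + 7 = 33.025 cmH2O.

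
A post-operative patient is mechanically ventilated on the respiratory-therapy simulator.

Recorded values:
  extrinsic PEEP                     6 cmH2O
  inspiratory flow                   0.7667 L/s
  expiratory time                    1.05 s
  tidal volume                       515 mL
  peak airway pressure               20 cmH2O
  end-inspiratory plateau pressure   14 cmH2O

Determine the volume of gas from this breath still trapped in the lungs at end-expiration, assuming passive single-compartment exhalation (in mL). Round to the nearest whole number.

64

R = (PIP − Pplat)/V̇ = (20 − 14) / 0.7667 = 6.0/0.7667 = 7.826 cmH2O·s/L.
C = Vt/(Pplat − PEEP) = 515.0 / (14 − 6) = 515.0/8.0 = 64.375 mL/cmH2O.
τ = R × C = 7.826 × 0.06438 L/cmH2O = 0.5038 s.
Fraction remaining = e^(−Te/τ) = e^(−1.05/0.5038) = 0.1244.
Trapped volume = 515.0 × 0.1244 = 64.066 mL.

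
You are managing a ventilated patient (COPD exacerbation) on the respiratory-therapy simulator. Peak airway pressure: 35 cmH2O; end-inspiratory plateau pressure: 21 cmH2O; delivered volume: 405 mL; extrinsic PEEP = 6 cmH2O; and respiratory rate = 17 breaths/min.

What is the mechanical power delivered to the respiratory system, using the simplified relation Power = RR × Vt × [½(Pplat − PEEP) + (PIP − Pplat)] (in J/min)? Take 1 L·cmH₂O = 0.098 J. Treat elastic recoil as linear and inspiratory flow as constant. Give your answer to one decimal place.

Per-breath work = Vt × [½(Pplat−PEEP) + (PIP−Pplat)] = 0.405 × [0.5×15.0 + 14.0] = 0.405 × 21.5 = 8.708 L·cmH2O.
Power = 17 × 8.708 = 148.04 L·cmH2O/min.
× 0.098 J/(L·cmH2O) → 14.508 J/min.

14.5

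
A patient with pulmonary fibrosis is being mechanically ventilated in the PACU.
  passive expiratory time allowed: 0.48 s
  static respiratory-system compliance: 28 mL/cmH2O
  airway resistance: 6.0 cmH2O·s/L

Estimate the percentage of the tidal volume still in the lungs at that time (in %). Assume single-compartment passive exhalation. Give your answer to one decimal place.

5.7

τ = R × C = 6.0 × 28 mL/cmH2O = 6.0 × 0.028 L/cmH2O = 0.168 s.
Passive exhalation: V(t)/V₀ = e^(−t/τ) = e^(−0.48/0.168) = 0.05743.
Fraction remaining = 0.05743 → 5.743%.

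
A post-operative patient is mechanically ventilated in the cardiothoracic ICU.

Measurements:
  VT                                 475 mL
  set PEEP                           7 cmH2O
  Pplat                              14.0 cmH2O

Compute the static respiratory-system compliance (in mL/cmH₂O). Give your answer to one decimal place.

Cstat = Vt / (Pplat − PEEP) = 475 / (14.0 − 7) = 475 / 7.0 = 67.857 mL/cmH2O.

67.9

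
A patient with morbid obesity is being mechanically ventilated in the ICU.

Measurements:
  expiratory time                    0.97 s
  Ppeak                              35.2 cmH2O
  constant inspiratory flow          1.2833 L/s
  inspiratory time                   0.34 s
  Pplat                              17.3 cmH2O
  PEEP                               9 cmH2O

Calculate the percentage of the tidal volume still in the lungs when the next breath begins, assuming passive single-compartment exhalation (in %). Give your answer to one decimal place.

26.6

Vt = flow × Ti = 1.2833 L/s × 0.34 s × 1000 mL/L = 436.32 mL.
R = (PIP − Pplat)/V̇ = (35.2 − 17.3) / 1.2833 = 17.9/1.2833 = 13.948 cmH2O·s/L.
C = Vt/(Pplat − PEEP) = 436.32 / (17.3 − 9) = 436.32/8.3 = 52.569 mL/cmH2O.
τ = R × C = 13.948 × 0.05257 L/cmH2O = 0.7332 s.
Fraction remaining at end-expiration = e^(−Te/τ) = e^(−0.97/0.7332) = 0.2663 → 26.63%.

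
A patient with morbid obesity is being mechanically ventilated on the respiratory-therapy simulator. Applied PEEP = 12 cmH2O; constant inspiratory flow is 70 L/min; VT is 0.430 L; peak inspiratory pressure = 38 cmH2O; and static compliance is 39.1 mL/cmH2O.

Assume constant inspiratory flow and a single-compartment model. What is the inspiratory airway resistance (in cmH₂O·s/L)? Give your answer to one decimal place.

Flow: 70 L/min ÷ 60 = 1.1667 L/s.
Equation of motion (constant flow): PIP = Vt/C + R·V̇ + PEEP.
R·V̇ = PIP − Vt/C − PEEP = 38 − 430/39.1 − 12 = 38 − 10.997 − 12 = 15.003 cmH2O.
R = 15.003 / 1.1667 = 12.859 cmH2O·s/L.

12.9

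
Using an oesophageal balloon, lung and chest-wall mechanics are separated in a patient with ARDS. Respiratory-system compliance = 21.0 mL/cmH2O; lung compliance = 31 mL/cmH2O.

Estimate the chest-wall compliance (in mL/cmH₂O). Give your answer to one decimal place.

1/Ccw = 1/Crs − 1/CL.
1/Ccw = 1/21.0 − 1/31 = 0.01536.
Ccw = 65.104 mL/cmH2O.

65.1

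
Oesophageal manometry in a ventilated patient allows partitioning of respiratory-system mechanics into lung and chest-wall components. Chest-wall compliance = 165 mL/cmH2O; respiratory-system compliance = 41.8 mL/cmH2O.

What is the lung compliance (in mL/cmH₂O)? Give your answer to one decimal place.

56.0

1/CL = 1/Crs − 1/Ccw.
1/CL = 1/41.8 − 1/165 = 0.01786.
CL = 55.991 mL/cmH2O.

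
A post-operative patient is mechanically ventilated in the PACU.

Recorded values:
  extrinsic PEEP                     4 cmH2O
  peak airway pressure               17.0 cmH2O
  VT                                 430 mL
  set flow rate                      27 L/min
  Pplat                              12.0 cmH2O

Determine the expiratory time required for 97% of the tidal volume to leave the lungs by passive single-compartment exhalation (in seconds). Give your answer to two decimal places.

2.09

Flow: 27 L/min ÷ 60 = 0.45 L/s.
R = (PIP − Pplat)/V̇ = (17.0 − 12.0) / 0.45 = 5.0/0.45 = 11.111 cmH2O·s/L.
C = Vt/(Pplat − PEEP) = 430.0 / (12.0 − 4) = 430.0/8.0 = 53.75 mL/cmH2O.
τ = R × C = 11.111 × 0.05375 L/cmH2O = 0.5972 s.
t = −τ·ln(1 − 0.97) = −0.5972·ln(0.03) = 2.094 s.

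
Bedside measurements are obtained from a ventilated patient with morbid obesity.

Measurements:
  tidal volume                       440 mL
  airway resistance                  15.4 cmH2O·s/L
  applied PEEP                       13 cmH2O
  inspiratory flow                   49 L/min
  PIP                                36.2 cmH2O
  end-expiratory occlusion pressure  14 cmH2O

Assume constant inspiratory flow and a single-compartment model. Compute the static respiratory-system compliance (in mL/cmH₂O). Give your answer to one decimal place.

45.7

Flow: 49 L/min ÷ 60 = 0.8167 L/s.
Total PEEP = 14 cmH2O (set 13 + intrinsic 1); this is the baseline alveolar pressure.
Equation of motion (constant flow): PIP = Vt/C + R·V̇ + PEEP.
Vt/C = PIP − R·V̇ − PEEP = 36.2 − 15.4×0.8167 − 14 = 36.2 − 12.577 − 14 = 9.623 cmH2O.
C = Vt / 9.623 = 440 / 9.623 = 45.724 mL/cmH2O.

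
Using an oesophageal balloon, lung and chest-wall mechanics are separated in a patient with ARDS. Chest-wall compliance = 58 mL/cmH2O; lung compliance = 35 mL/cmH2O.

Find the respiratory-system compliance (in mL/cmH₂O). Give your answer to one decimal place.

Lung and chest wall are elastances in series: 1/Crs = 1/CL + 1/Ccw.
1/Crs = 1/35 + 1/58 = 0.04581.
Crs = 21.829 mL/cmH2O.

21.8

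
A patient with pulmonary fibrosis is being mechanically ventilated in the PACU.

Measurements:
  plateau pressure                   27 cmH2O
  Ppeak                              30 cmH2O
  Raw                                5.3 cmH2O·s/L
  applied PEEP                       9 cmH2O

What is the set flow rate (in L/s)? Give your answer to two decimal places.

flow = (PIP − Pplat) / Raw = 3.0 / 5.3 = 0.566 L/s.

0.57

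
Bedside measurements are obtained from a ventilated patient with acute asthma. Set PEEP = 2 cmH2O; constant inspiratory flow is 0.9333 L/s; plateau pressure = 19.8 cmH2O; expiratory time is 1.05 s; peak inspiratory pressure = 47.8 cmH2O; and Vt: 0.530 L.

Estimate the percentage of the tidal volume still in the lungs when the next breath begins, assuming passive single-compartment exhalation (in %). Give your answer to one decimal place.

30.9

R = (PIP − Pplat)/V̇ = (47.8 − 19.8) / 0.9333 = 28.0/0.9333 = 30.001 cmH2O·s/L.
C = Vt/(Pplat − PEEP) = 530.0 / (19.8 − 2) = 530.0/17.8 = 29.775 mL/cmH2O.
τ = R × C = 30.001 × 0.02978 L/cmH2O = 0.8934 s.
Fraction remaining at end-expiration = e^(−Te/τ) = e^(−1.05/0.8934) = 0.3087 → 30.87%.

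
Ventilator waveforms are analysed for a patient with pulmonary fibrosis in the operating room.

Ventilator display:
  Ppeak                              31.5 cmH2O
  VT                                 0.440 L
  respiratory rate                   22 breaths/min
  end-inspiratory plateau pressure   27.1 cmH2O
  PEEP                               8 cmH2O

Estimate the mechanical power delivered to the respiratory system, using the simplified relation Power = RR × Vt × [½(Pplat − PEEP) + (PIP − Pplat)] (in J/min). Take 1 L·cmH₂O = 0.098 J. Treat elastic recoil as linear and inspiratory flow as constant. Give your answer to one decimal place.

Per-breath work = Vt × [½(Pplat−PEEP) + (PIP−Pplat)] = 0.440 × [0.5×19.1 + 4.4] = 0.440 × 13.95 = 6.138 L·cmH2O.
Power = 22 × 6.138 = 135.04 L·cmH2O/min.
× 0.098 J/(L·cmH2O) → 13.234 J/min.

13.2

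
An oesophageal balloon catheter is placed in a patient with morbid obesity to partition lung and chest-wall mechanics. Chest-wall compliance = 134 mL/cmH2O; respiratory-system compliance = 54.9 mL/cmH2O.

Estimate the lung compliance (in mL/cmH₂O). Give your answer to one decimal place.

1/CL = 1/Crs − 1/Ccw.
1/CL = 1/54.9 − 1/134 = 0.01075.
CL = 93.023 mL/cmH2O.

93.0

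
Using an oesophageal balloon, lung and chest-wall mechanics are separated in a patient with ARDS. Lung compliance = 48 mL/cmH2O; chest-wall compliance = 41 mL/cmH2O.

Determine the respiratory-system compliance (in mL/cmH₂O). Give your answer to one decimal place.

22.1

Lung and chest wall are elastances in series: 1/Crs = 1/CL + 1/Ccw.
1/Crs = 1/48 + 1/41 = 0.04522.
Crs = 22.114 mL/cmH2O.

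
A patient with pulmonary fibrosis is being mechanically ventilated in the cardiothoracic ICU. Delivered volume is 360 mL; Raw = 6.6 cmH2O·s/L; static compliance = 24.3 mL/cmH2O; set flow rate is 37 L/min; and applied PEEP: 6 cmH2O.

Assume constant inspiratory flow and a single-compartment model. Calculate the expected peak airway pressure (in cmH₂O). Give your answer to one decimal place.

24.9

Flow: 37 L/min ÷ 60 = 0.6167 L/s.
Equation of motion (constant flow): PIP = Vt/C + R·V̇ + PEEP.
PIP = 360/24.3 + 6.6×0.6167 + 6 = 14.815 + 4.07 + 6 = 24.885 cmH2O.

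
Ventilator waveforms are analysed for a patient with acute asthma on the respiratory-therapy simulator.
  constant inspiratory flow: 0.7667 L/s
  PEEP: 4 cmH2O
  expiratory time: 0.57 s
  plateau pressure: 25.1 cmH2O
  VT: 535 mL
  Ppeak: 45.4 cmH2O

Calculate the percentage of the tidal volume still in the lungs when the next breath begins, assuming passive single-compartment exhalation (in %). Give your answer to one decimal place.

R = (PIP − Pplat)/V̇ = (45.4 − 25.1) / 0.7667 = 20.3/0.7667 = 26.477 cmH2O·s/L.
C = Vt/(Pplat − PEEP) = 535.0 / (25.1 − 4) = 535.0/21.1 = 25.355 mL/cmH2O.
τ = R × C = 26.477 × 0.02536 L/cmH2O = 0.6715 s.
Fraction remaining at end-expiration = e^(−Te/τ) = e^(−0.57/0.6715) = 0.4279 → 42.79%.

42.8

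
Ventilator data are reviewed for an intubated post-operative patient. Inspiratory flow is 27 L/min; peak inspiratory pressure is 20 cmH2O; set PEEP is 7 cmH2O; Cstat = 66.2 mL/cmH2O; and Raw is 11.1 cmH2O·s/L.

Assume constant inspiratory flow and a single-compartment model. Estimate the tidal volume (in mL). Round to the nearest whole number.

Flow: 27 L/min ÷ 60 = 0.45 L/s.
Equation of motion (constant flow): PIP = Vt/C + R·V̇ + PEEP.
Vt/C = PIP − R·V̇ − PEEP = 20 − 4.995 − 7 = 8.005 cmH2O.
Vt = C × 8.005 = 66.2 × 8.005 = 529.93 mL.

530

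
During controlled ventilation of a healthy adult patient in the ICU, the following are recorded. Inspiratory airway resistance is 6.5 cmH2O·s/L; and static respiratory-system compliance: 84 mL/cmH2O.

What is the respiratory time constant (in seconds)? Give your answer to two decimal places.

τ = R × C = 6.5 × 84 mL/cmH2O = 6.5 × 0.084 L/cmH2O = 0.546 s.

0.55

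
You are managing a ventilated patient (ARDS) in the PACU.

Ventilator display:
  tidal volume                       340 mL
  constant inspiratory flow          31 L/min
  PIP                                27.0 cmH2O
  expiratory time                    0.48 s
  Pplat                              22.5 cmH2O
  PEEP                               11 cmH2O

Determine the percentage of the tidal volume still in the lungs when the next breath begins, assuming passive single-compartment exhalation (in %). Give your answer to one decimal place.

15.5

Flow: 31 L/min ÷ 60 = 0.5167 L/s.
R = (PIP − Pplat)/V̇ = (27.0 − 22.5) / 0.5167 = 4.5/0.5167 = 8.709 cmH2O·s/L.
C = Vt/(Pplat − PEEP) = 340.0 / (22.5 − 11) = 340.0/11.5 = 29.565 mL/cmH2O.
τ = R × C = 8.709 × 0.02957 L/cmH2O = 0.2575 s.
Fraction remaining at end-expiration = e^(−Te/τ) = e^(−0.48/0.2575) = 0.155 → 15.5%.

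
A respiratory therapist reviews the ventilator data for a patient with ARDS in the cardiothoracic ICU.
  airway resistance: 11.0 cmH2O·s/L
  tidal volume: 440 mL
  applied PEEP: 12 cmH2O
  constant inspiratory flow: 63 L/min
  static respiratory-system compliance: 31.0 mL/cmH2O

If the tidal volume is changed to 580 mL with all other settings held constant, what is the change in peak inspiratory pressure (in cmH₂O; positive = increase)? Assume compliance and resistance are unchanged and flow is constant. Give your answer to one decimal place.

4.5

PIP = Vt/C + R·V̇ + PEEP (constant-flow equation of motion).
Only the elastic term changes: ΔPIP = ΔVt / C = (580 − 440) / 31.0 = 4.516 cmH2O.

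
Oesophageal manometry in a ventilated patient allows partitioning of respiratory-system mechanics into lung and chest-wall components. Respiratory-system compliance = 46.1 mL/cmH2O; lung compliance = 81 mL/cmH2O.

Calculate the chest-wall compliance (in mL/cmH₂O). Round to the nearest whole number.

1/Ccw = 1/Crs − 1/CL.
1/Ccw = 1/46.1 − 1/81 = 0.009346.
Ccw = 107.0 mL/cmH2O.

107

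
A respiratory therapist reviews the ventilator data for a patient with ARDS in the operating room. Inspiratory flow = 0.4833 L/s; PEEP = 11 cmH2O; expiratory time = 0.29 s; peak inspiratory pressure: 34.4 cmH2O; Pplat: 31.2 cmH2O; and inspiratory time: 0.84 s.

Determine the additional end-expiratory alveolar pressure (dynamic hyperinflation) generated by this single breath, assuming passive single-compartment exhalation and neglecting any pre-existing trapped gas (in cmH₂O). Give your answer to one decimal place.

2.3

Vt = flow × Ti = 0.4833 L/s × 0.84 s × 1000 mL/L = 405.97 mL.
R = (PIP − Pplat)/V̇ = (34.4 − 31.2) / 0.4833 = 3.2/0.4833 = 6.621 cmH2O·s/L.
C = Vt/(Pplat − PEEP) = 405.97 / (31.2 − 11) = 405.97/20.2 = 20.098 mL/cmH2O.
τ = R × C = 6.621 × 0.0201 L/cmH2O = 0.1331 s.
Fraction remaining = e^(−Te/τ) = e^(−0.29/0.1331) = 0.1132; trapped volume = 405.97 × 0.1132 = 45.956 mL.
Additional alveolar pressure from trapping ≈ V_trapped / C = 45.956 / 20.098 = 2.287 cmH2O.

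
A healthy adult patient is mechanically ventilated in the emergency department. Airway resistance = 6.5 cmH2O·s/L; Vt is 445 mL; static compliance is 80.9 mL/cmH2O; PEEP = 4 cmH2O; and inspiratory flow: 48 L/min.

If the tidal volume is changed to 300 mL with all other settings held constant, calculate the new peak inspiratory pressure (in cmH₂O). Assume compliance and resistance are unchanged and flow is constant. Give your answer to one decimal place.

12.9

Flow: 48 L/min ÷ 60 = 0.8 L/s.
PIP = Vt/C + R·V̇ + PEEP (constant-flow equation of motion).
Only the elastic term changes: ΔPIP = ΔVt / C = (300 − 445) / 80.9 = -1.792 cmH2O.
Original PIP = 445/80.9 + 6.5×0.8 + 4 = 14.701 cmH2O; new PIP = 14.701 + (-1.792) = 12.909 cmH2O.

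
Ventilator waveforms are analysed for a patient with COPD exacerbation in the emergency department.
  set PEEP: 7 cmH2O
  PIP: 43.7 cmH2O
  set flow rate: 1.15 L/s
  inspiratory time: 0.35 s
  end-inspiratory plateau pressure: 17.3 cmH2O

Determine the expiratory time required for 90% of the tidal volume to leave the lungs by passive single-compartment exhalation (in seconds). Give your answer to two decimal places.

Vt = flow × Ti = 1.15 L/s × 0.35 s × 1000 mL/L = 402.5 mL.
R = (PIP − Pplat)/V̇ = (43.7 − 17.3) / 1.15 = 26.4/1.15 = 22.957 cmH2O·s/L.
C = Vt/(Pplat − PEEP) = 402.5 / (17.3 − 7) = 402.5/10.3 = 39.078 mL/cmH2O.
τ = R × C = 22.957 × 0.03908 L/cmH2O = 0.8972 s.
t = −τ·ln(1 − 0.90) = −0.8972·ln(0.1) = 2.066 s.

2.07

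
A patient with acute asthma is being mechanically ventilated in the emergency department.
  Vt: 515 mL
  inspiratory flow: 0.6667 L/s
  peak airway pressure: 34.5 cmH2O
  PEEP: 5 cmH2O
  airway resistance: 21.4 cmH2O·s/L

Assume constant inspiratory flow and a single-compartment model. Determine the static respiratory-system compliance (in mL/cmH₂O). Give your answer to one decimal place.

Equation of motion (constant flow): PIP = Vt/C + R·V̇ + PEEP.
Vt/C = PIP − R·V̇ − PEEP = 34.5 − 21.4×0.6667 − 5 = 34.5 − 14.267 − 5 = 15.233 cmH2O.
C = Vt / 15.233 = 515 / 15.233 = 33.808 mL/cmH2O.

33.8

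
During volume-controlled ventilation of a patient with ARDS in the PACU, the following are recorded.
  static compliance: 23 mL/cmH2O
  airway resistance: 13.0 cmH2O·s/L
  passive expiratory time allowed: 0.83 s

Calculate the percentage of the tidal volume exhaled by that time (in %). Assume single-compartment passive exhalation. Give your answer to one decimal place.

93.8

τ = R × C = 13.0 × 23 mL/cmH2O = 13.0 × 0.023 L/cmH2O = 0.299 s.
Passive exhalation: V(t)/V₀ = e^(−t/τ) = e^(−0.83/0.299) = 0.06229.
Fraction exhaled = 1 − 0.06229 = 0.9377 → 93.77%.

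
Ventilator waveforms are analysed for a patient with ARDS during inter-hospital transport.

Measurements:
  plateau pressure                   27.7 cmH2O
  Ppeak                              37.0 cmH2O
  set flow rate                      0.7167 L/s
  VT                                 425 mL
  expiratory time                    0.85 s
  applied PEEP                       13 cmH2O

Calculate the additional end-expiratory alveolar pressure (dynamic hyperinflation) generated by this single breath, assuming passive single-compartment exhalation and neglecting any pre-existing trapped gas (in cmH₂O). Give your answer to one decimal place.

R = (PIP − Pplat)/V̇ = (37.0 − 27.7) / 0.7167 = 9.3/0.7167 = 12.976 cmH2O·s/L.
C = Vt/(Pplat − PEEP) = 425.0 / (27.7 − 13) = 425.0/14.7 = 28.912 mL/cmH2O.
τ = R × C = 12.976 × 0.02891 L/cmH2O = 0.3751 s.
Fraction remaining = e^(−Te/τ) = e^(−0.85/0.3751) = 0.1037; trapped volume = 425.0 × 0.1037 = 44.073 mL.
Additional alveolar pressure from trapping ≈ V_trapped / C = 44.073 / 28.912 = 1.524 cmH2O.

1.5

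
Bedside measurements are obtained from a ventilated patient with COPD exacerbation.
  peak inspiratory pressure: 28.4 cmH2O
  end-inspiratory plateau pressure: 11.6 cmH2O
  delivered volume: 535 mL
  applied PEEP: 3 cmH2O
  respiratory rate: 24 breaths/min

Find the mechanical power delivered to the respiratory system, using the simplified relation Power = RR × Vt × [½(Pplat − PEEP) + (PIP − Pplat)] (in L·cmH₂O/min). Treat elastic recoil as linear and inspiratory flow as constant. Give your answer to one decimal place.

270.9

Per-breath work = Vt × [½(Pplat−PEEP) + (PIP−Pplat)] = 0.535 × [0.5×8.6 + 16.8] = 0.535 × 21.1 = 11.289 L·cmH2O.
Power = 24 × 11.289 = 270.94 L·cmH2O/min.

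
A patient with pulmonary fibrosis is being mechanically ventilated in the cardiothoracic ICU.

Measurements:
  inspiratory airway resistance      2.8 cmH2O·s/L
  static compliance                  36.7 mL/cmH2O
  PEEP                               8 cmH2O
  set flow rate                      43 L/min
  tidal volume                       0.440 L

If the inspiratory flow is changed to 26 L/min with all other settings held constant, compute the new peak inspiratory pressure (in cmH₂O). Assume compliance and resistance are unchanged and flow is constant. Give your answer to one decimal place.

21.2

Flow: 43 L/min ÷ 60 = 0.7167 L/s.
New flow: 26 L/min ÷ 60 = 0.4333 L/s.
PIP = Vt/C + R·V̇ + PEEP (constant-flow equation of motion).
Only the resistive term changes: ΔPIP = R × ΔV̇ = 2.8 × (0.4333 − 0.7167) = 2.8 × -0.2834 = -0.7935 cmH2O.
Original PIP = 440/36.7 + 2.8×0.7167 + 8 = 21.996 cmH2O; new PIP = 21.996 + (-0.7935) = 21.203 cmH2O.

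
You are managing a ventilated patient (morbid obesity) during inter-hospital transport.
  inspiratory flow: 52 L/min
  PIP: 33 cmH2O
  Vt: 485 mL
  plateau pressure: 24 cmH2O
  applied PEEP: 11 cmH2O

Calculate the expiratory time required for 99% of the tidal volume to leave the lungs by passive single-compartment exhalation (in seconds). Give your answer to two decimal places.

1.78

Flow: 52 L/min ÷ 60 = 0.8667 L/s.
R = (PIP − Pplat)/V̇ = (33 − 24) / 0.8667 = 9.0/0.8667 = 10.384 cmH2O·s/L.
C = Vt/(Pplat − PEEP) = 485.0 / (24 − 11) = 485.0/13.0 = 37.308 mL/cmH2O.
τ = R × C = 10.384 × 0.03731 L/cmH2O = 0.3874 s.
t = −τ·ln(1 − 0.99) = −0.3874·ln(0.01) = 1.784 s.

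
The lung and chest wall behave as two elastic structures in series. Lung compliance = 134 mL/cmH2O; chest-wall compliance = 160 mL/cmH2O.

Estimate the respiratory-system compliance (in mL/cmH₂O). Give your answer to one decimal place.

72.9

Lung and chest wall are elastances in series: 1/Crs = 1/CL + 1/Ccw.
1/Crs = 1/134 + 1/160 = 0.01371.
Crs = 72.939 mL/cmH2O.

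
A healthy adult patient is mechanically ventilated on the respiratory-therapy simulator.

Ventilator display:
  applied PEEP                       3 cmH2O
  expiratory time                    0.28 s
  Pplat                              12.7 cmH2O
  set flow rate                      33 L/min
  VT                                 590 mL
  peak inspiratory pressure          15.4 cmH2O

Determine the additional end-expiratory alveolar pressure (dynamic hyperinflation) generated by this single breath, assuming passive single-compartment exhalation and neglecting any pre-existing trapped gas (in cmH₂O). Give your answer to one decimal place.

Flow: 33 L/min ÷ 60 = 0.55 L/s.
R = (PIP − Pplat)/V̇ = (15.4 − 12.7) / 0.55 = 2.7/0.55 = 4.909 cmH2O·s/L.
C = Vt/(Pplat − PEEP) = 590.0 / (12.7 − 3) = 590.0/9.7 = 60.825 mL/cmH2O.
τ = R × C = 4.909 × 0.06083 L/cmH2O = 0.2986 s.
Fraction remaining = e^(−Te/τ) = e^(−0.28/0.2986) = 0.3915; trapped volume = 590.0 × 0.3915 = 230.99 mL.
Additional alveolar pressure from trapping ≈ V_trapped / C = 230.99 / 60.825 = 3.798 cmH2O.

3.8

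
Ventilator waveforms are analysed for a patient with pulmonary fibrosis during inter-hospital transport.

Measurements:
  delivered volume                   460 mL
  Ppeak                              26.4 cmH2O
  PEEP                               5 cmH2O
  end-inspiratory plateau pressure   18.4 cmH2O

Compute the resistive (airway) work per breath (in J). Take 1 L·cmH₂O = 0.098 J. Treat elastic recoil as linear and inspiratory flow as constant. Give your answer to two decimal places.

0.36

With constant inspiratory flow the resistive pressure is constant at PIP − Pplat = 26.4 − 18.4 = 8.0 cmH2O, so resistive work = 8.0 × 0.460 = 3.68 L·cmH2O.
× 0.098 J/(L·cmH2O) → 0.3606 J.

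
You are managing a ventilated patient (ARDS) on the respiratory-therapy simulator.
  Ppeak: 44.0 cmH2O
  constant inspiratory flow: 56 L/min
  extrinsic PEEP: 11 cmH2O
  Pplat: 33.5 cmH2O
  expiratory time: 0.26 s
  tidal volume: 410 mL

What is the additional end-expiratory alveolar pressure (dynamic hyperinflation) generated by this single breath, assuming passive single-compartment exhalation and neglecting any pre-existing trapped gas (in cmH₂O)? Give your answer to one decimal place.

6.3

Flow: 56 L/min ÷ 60 = 0.9333 L/s.
R = (PIP − Pplat)/V̇ = (44.0 − 33.5) / 0.9333 = 10.5/0.9333 = 11.25 cmH2O·s/L.
C = Vt/(Pplat − PEEP) = 410.0 / (33.5 − 11) = 410.0/22.5 = 18.222 mL/cmH2O.
τ = R × C = 11.25 × 0.01822 L/cmH2O = 0.205 s.
Fraction remaining = e^(−Te/τ) = e^(−0.26/0.205) = 0.2813; trapped volume = 410.0 × 0.2813 = 115.33 mL.
Additional alveolar pressure from trapping ≈ V_trapped / C = 115.33 / 18.222 = 6.329 cmH2O.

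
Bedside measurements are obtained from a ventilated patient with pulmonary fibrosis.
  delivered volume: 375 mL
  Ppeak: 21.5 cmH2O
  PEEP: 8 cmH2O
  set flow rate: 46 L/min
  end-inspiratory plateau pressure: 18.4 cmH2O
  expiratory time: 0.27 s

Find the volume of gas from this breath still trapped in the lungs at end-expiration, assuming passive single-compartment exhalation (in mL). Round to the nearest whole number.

Flow: 46 L/min ÷ 60 = 0.7667 L/s.
R = (PIP − Pplat)/V̇ = (21.5 − 18.4) / 0.7667 = 3.1/0.7667 = 4.043 cmH2O·s/L.
C = Vt/(Pplat − PEEP) = 375.0 / (18.4 − 8) = 375.0/10.4 = 36.058 mL/cmH2O.
τ = R × C = 4.043 × 0.03606 L/cmH2O = 0.1458 s.
Fraction remaining = e^(−Te/τ) = e^(−0.27/0.1458) = 0.1569.
Trapped volume = 375.0 × 0.1569 = 58.838 mL.

59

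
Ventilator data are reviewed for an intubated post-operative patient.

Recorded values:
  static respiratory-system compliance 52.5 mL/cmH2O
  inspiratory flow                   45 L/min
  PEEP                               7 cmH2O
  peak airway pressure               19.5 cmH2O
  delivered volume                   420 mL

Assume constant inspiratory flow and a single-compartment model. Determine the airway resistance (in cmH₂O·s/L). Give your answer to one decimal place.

6.0

Flow: 45 L/min ÷ 60 = 0.75 L/s.
Equation of motion (constant flow): PIP = Vt/C + R·V̇ + PEEP.
R·V̇ = PIP − Vt/C − PEEP = 19.5 − 420/52.5 − 7 = 19.5 − 8.0 − 7 = 4.5 cmH2O.
R = 4.5 / 0.75 = 6.0 cmH2O·s/L.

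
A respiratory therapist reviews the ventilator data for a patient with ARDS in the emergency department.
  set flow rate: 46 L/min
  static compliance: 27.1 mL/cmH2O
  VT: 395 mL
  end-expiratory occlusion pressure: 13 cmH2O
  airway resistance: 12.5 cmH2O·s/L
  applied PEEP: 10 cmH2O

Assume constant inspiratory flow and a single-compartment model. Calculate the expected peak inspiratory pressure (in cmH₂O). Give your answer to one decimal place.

37.2

Flow: 46 L/min ÷ 60 = 0.7667 L/s.
Total PEEP = 13 cmH2O (set 10 + intrinsic 3); this is the baseline alveolar pressure.
Equation of motion (constant flow): PIP = Vt/C + R·V̇ + PEEP.
PIP = 395/27.1 + 12.5×0.7667 + 13 = 14.576 + 9.584 + 13 = 37.16 cmH2O.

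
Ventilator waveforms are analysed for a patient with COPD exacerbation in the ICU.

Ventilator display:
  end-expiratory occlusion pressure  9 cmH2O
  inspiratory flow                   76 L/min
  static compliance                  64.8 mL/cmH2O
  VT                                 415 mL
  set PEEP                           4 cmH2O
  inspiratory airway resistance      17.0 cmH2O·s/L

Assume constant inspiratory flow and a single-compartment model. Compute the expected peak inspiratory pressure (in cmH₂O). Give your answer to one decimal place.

Flow: 76 L/min ÷ 60 = 1.2667 L/s.
Total PEEP = 9 cmH2O (set 4 + intrinsic 5); this is the baseline alveolar pressure.
Equation of motion (constant flow): PIP = Vt/C + R·V̇ + PEEP.
PIP = 415/64.8 + 17.0×1.2667 + 9 = 6.404 + 21.534 + 9 = 36.938 cmH2O.

36.9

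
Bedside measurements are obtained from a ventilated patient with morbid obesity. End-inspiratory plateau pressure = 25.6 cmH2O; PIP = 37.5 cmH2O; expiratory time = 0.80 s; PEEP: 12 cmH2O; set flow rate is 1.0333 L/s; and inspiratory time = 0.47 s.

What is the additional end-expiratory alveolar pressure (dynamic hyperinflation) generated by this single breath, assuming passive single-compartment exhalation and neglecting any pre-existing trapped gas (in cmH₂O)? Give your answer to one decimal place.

Vt = flow × Ti = 1.0333 L/s × 0.47 s × 1000 mL/L = 485.65 mL.
R = (PIP − Pplat)/V̇ = (37.5 − 25.6) / 1.0333 = 11.9/1.0333 = 11.517 cmH2O·s/L.
C = Vt/(Pplat − PEEP) = 485.65 / (25.6 − 12) = 485.65/13.6 = 35.71 mL/cmH2O.
τ = R × C = 11.517 × 0.03571 L/cmH2O = 0.4113 s.
Fraction remaining = e^(−Te/τ) = e^(−0.80/0.4113) = 0.143; trapped volume = 485.65 × 0.143 = 69.448 mL.
Additional alveolar pressure from trapping ≈ V_trapped / C = 69.448 / 35.71 = 1.945 cmH2O.

1.9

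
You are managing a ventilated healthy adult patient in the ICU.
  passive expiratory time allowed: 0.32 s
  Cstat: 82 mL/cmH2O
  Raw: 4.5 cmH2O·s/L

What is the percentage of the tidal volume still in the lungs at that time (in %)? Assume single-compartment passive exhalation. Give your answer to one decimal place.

τ = R × C = 4.5 × 82 mL/cmH2O = 4.5 × 0.082 L/cmH2O = 0.369 s.
Passive exhalation: V(t)/V₀ = e^(−t/τ) = e^(−0.32/0.369) = 0.4201.
Fraction remaining = 0.4201 → 42.01%.

42.0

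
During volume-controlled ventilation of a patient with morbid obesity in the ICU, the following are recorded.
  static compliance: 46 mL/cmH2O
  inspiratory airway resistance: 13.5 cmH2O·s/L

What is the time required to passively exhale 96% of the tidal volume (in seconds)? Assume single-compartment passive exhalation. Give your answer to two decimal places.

τ = R × C = 13.5 × 46 mL/cmH2O = 13.5 × 0.046 L/cmH2O = 0.621 s.
Exhaled fraction f = 1 − e^(−t/τ) → t = −τ·ln(1 − f) = −0.621·ln(0.04) = 1.999 s.

2.00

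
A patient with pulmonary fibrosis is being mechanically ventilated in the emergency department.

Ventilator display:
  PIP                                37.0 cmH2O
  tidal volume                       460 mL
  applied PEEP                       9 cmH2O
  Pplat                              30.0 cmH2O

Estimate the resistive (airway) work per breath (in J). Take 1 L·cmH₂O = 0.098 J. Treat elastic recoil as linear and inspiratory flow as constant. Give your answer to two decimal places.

With constant inspiratory flow the resistive pressure is constant at PIP − Pplat = 37.0 − 30.0 = 7.0 cmH2O, so resistive work = 7.0 × 0.460 = 3.22 L·cmH2O.
× 0.098 J/(L·cmH2O) → 0.3156 J.

0.32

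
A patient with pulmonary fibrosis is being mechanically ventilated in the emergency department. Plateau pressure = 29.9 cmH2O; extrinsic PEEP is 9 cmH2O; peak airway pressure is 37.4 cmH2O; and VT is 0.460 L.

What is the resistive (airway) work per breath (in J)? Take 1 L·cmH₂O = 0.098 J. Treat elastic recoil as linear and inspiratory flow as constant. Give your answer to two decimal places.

With constant inspiratory flow the resistive pressure is constant at PIP − Pplat = 37.4 − 29.9 = 7.5 cmH2O, so resistive work = 7.5 × 0.460 = 3.45 L·cmH2O.
× 0.098 J/(L·cmH2O) → 0.3381 J.

0.34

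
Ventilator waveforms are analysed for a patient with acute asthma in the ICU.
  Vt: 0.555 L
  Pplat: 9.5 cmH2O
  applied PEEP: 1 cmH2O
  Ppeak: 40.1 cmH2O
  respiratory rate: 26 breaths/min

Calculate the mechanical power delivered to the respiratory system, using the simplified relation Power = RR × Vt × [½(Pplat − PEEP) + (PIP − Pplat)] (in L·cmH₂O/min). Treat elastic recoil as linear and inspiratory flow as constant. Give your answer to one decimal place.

502.9

Per-breath work = Vt × [½(Pplat−PEEP) + (PIP−Pplat)] = 0.555 × [0.5×8.5 + 30.6] = 0.555 × 34.85 = 19.342 L·cmH2O.
Power = 26 × 19.342 = 502.89 L·cmH2O/min.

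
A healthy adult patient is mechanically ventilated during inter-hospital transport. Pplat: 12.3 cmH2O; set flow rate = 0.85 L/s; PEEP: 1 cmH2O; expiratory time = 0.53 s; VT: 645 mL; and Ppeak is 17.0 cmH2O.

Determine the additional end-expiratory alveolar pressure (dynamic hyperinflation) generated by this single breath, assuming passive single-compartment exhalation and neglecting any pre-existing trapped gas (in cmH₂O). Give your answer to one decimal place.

2.1

R = (PIP − Pplat)/V̇ = (17.0 − 12.3) / 0.85 = 4.7/0.85 = 5.529 cmH2O·s/L.
C = Vt/(Pplat − PEEP) = 645.0 / (12.3 − 1) = 645.0/11.3 = 57.08 mL/cmH2O.
τ = R × C = 5.529 × 0.05708 L/cmH2O = 0.3156 s.
Fraction remaining = e^(−Te/τ) = e^(−0.53/0.3156) = 0.1865; trapped volume = 645.0 × 0.1865 = 120.29 mL.
Additional alveolar pressure from trapping ≈ V_trapped / C = 120.29 / 57.08 = 2.107 cmH2O.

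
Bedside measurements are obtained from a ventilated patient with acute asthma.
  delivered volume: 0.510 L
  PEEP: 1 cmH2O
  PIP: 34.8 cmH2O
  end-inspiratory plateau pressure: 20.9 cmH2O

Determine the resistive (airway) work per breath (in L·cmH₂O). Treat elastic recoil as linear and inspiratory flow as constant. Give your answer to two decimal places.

7.09

With constant inspiratory flow the resistive pressure is constant at PIP − Pplat = 34.8 − 20.9 = 13.9 cmH2O, so resistive work = 13.9 × 0.510 = 7.089 L·cmH2O.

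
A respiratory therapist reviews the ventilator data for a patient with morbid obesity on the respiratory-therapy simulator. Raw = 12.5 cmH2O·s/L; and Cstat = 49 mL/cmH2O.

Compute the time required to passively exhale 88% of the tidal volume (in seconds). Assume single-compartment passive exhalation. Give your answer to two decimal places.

τ = R × C = 12.5 × 49 mL/cmH2O = 12.5 × 0.049 L/cmH2O = 0.6125 s.
Exhaled fraction f = 1 − e^(−t/τ) → t = −τ·ln(1 − f) = −0.6125·ln(0.12) = 1.299 s.

1.30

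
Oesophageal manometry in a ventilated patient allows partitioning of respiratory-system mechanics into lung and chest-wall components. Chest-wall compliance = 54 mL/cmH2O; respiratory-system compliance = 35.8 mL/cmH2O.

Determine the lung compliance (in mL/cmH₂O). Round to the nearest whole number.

106

1/CL = 1/Crs − 1/Ccw.
1/CL = 1/35.8 − 1/54 = 0.009414.
CL = 106.22 mL/cmH2O.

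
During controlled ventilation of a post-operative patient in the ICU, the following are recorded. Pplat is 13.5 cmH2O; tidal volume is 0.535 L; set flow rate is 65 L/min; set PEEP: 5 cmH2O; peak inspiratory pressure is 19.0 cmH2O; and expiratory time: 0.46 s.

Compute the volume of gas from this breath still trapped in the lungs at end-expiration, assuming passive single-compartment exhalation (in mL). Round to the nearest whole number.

Flow: 65 L/min ÷ 60 = 1.0833 L/s.
R = (PIP − Pplat)/V̇ = (19.0 − 13.5) / 1.0833 = 5.5/1.0833 = 5.077 cmH2O·s/L.
C = Vt/(Pplat − PEEP) = 535.0 / (13.5 − 5) = 535.0/8.5 = 62.941 mL/cmH2O.
τ = R × C = 5.077 × 0.06294 L/cmH2O = 0.3195 s.
Fraction remaining = e^(−Te/τ) = e^(−0.46/0.3195) = 0.237.
Trapped volume = 535.0 × 0.237 = 126.8 mL.

127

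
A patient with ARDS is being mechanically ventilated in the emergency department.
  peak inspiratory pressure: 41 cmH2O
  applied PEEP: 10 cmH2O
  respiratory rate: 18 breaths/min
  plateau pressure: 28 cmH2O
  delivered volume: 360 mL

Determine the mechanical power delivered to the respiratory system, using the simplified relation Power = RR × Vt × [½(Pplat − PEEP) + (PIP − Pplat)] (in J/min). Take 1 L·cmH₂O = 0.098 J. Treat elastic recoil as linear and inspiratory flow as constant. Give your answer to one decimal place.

14.0

Per-breath work = Vt × [½(Pplat−PEEP) + (PIP−Pplat)] = 0.360 × [0.5×18.0 + 13.0] = 0.360 × 22.0 = 7.92 L·cmH2O.
Power = 18 × 7.92 = 142.56 L·cmH2O/min.
× 0.098 J/(L·cmH2O) → 13.971 J/min.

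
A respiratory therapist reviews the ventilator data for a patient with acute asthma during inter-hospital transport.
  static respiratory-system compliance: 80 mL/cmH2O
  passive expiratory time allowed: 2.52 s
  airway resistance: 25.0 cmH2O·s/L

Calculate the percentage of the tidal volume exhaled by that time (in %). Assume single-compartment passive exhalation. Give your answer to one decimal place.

71.6

τ = R × C = 25.0 × 80 mL/cmH2O = 25.0 × 0.080 L/cmH2O = 2.0 s.
Passive exhalation: V(t)/V₀ = e^(−t/τ) = e^(−2.52/2.0) = 0.2837.
Fraction exhaled = 1 − 0.2837 = 0.7163 → 71.63%.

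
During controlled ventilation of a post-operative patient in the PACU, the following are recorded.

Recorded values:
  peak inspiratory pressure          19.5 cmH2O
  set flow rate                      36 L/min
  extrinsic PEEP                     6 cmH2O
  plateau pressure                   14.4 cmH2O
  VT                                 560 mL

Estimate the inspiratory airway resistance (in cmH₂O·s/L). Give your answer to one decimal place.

Flow: 36 L/min ÷ 60 = 0.6 L/s.
Raw = (PIP − Pplat) / flow = (19.5 − 14.4) / 0.6 = 5.1 / 0.6 = 8.5 cmH2O·s/L.

8.5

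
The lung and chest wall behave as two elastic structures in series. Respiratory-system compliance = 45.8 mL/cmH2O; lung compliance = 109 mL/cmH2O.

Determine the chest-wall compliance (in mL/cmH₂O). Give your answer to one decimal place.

1/Ccw = 1/Crs − 1/CL.
1/Ccw = 1/45.8 − 1/109 = 0.01266.
Ccw = 78.989 mL/cmH2O.

79.0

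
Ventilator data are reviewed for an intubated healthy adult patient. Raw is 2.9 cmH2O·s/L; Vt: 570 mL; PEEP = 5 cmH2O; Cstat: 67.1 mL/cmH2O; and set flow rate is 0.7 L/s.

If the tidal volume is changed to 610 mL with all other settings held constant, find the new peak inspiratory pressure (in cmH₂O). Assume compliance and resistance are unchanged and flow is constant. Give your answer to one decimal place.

PIP = Vt/C + R·V̇ + PEEP (constant-flow equation of motion).
Only the elastic term changes: ΔPIP = ΔVt / C = (610 − 570) / 67.1 = 0.5961 cmH2O.
Original PIP = 570/67.1 + 2.9×0.7 + 5 = 15.525 cmH2O; new PIP = 15.525 + (0.5961) = 16.121 cmH2O.

16.1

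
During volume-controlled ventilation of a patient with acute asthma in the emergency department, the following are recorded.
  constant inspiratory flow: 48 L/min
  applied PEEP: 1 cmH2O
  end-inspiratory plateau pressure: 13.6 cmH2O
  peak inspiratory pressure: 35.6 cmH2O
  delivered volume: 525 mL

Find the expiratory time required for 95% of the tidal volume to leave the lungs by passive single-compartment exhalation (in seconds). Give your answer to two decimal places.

Flow: 48 L/min ÷ 60 = 0.8 L/s.
R = (PIP − Pplat)/V̇ = (35.6 − 13.6) / 0.8 = 22.0/0.8 = 27.5 cmH2O·s/L.
C = Vt/(Pplat − PEEP) = 525.0 / (13.6 − 1) = 525.0/12.6 = 41.667 mL/cmH2O.
τ = R × C = 27.5 × 0.04167 L/cmH2O = 1.146 s.
t = −τ·ln(1 − 0.95) = −1.146·ln(0.05) = 3.433 s.

3.43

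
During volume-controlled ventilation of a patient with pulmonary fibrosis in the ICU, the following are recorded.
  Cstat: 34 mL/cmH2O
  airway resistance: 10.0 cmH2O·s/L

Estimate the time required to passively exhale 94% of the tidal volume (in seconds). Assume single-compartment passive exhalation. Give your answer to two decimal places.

0.96

τ = R × C = 10.0 × 34 mL/cmH2O = 10.0 × 0.034 L/cmH2O = 0.34 s.
Exhaled fraction f = 1 − e^(−t/τ) → t = −τ·ln(1 − f) = −0.34·ln(0.06) = 0.9566 s.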